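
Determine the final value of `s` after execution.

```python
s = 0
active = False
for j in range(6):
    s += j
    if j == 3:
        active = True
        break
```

Let's trace through this code step by step.

Initialize: s = 0
Initialize: active = False
Entering loop: for j in range(6):

After execution: s = 6
6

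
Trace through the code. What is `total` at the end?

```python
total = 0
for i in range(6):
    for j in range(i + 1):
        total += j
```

Let's trace through this code step by step.

Initialize: total = 0
Entering loop: for i in range(6):

After execution: total = 35
35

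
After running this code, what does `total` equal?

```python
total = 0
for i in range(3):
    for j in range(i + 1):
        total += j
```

Let's trace through this code step by step.

Initialize: total = 0
Entering loop: for i in range(3):

After execution: total = 4
4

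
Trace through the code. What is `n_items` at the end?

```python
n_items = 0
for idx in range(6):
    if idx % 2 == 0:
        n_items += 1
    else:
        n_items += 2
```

Let's trace through this code step by step.

Initialize: n_items = 0
Entering loop: for idx in range(6):

After execution: n_items = 9
9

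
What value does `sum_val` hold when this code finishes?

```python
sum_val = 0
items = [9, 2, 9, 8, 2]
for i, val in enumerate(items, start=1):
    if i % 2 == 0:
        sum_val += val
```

Let's trace through this code step by step.

Initialize: sum_val = 0
Initialize: items = [9, 2, 9, 8, 2]
Entering loop: for i, val in enumerate(items, start=1):

After execution: sum_val = 10
10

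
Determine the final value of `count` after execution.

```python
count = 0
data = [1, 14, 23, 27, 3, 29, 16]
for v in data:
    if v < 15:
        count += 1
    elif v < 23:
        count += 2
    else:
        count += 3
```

Let's trace through this code step by step.

Initialize: count = 0
Initialize: data = [1, 14, 23, 27, 3, 29, 16]
Entering loop: for v in data:

After execution: count = 14
14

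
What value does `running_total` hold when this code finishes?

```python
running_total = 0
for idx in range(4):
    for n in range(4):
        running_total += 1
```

Let's trace through this code step by step.

Initialize: running_total = 0
Entering loop: for idx in range(4):

After execution: running_total = 16
16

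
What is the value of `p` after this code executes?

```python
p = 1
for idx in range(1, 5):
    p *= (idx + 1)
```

Let's trace through this code step by step.

Initialize: p = 1
Entering loop: for idx in range(1, 5):

After execution: p = 120
120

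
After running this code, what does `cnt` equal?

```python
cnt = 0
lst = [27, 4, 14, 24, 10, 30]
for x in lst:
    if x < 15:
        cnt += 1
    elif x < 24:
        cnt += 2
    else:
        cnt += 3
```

Let's trace through this code step by step.

Initialize: cnt = 0
Initialize: lst = [27, 4, 14, 24, 10, 30]
Entering loop: for x in lst:

After execution: cnt = 12
12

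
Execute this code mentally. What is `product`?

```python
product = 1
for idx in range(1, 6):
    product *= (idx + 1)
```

Let's trace through this code step by step.

Initialize: product = 1
Entering loop: for idx in range(1, 6):

After execution: product = 720
720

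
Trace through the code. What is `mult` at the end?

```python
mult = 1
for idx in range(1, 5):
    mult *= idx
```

Let's trace through this code step by step.

Initialize: mult = 1
Entering loop: for idx in range(1, 5):

After execution: mult = 24
24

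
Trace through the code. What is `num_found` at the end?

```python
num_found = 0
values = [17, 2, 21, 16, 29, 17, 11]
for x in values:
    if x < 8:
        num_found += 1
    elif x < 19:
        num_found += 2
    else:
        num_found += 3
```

Let's trace through this code step by step.

Initialize: num_found = 0
Initialize: values = [17, 2, 21, 16, 29, 17, 11]
Entering loop: for x in values:

After execution: num_found = 15
15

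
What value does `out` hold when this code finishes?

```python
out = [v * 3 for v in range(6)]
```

Let's trace through this code step by step.

Initialize: out = [v * 3 for v in range(6)]

After execution: out = [0, 3, 6, 9, 12, 15]
[0, 3, 6, 9, 12, 15]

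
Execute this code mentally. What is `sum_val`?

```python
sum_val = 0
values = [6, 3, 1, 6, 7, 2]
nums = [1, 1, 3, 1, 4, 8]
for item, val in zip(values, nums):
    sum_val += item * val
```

Let's trace through this code step by step.

Initialize: sum_val = 0
Initialize: values = [6, 3, 1, 6, 7, 2]
Initialize: nums = [1, 1, 3, 1, 4, 8]
Entering loop: for item, val in zip(values, nums):

After execution: sum_val = 62
62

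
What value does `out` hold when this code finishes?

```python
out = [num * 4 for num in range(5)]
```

Let's trace through this code step by step.

Initialize: out = [num * 4 for num in range(5)]

After execution: out = [0, 4, 8, 12, 16]
[0, 4, 8, 12, 16]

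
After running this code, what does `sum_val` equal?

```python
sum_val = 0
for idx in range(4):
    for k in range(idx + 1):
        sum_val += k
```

Let's trace through this code step by step.

Initialize: sum_val = 0
Entering loop: for idx in range(4):

After execution: sum_val = 10
10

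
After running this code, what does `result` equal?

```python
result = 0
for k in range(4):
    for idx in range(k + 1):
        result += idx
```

Let's trace through this code step by step.

Initialize: result = 0
Entering loop: for k in range(4):

After execution: result = 10
10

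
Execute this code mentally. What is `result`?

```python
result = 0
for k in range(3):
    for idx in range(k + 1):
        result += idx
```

Let's trace through this code step by step.

Initialize: result = 0
Entering loop: for k in range(3):

After execution: result = 4
4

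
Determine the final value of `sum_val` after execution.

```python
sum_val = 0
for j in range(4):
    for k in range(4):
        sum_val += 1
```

Let's trace through this code step by step.

Initialize: sum_val = 0
Entering loop: for j in range(4):

After execution: sum_val = 16
16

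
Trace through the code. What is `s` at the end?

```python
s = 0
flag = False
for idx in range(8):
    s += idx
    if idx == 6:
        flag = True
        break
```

Let's trace through this code step by step.

Initialize: s = 0
Initialize: flag = False
Entering loop: for idx in range(8):

After execution: s = 21
21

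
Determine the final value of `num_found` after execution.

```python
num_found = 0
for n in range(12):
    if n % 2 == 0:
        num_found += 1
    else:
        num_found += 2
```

Let's trace through this code step by step.

Initialize: num_found = 0
Entering loop: for n in range(12):

After execution: num_found = 18
18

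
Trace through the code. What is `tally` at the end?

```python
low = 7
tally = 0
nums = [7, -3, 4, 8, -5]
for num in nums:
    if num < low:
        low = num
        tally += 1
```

Let's trace through this code step by step.

Initialize: low = 7
Initialize: tally = 0
Initialize: nums = [7, -3, 4, 8, -5]
Entering loop: for num in nums:

After execution: tally = 2
2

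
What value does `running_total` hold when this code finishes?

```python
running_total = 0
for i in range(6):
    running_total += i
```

Let's trace through this code step by step.

Initialize: running_total = 0
Entering loop: for i in range(6):

After execution: running_total = 15
15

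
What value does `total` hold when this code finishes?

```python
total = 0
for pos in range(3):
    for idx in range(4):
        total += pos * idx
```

Let's trace through this code step by step.

Initialize: total = 0
Entering loop: for pos in range(3):

After execution: total = 18
18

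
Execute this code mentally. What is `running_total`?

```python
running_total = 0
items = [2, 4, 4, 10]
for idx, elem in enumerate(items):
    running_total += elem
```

Let's trace through this code step by step.

Initialize: running_total = 0
Initialize: items = [2, 4, 4, 10]
Entering loop: for idx, elem in enumerate(items):

After execution: running_total = 20
20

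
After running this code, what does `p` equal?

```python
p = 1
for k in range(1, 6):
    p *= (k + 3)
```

Let's trace through this code step by step.

Initialize: p = 1
Entering loop: for k in range(1, 6):

After execution: p = 6720
6720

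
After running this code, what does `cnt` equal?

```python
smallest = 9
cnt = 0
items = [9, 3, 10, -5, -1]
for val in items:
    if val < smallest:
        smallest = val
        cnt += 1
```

Let's trace through this code step by step.

Initialize: smallest = 9
Initialize: cnt = 0
Initialize: items = [9, 3, 10, -5, -1]
Entering loop: for val in items:

After execution: cnt = 2
2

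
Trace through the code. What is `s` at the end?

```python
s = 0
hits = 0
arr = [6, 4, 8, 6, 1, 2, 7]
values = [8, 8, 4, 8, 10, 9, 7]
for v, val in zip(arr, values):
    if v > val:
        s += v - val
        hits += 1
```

Let's trace through this code step by step.

Initialize: s = 0
Initialize: hits = 0
Initialize: arr = [6, 4, 8, 6, 1, 2, 7]
Initialize: values = [8, 8, 4, 8, 10, 9, 7]
Entering loop: for v, val in zip(arr, values):

After execution: s = 4
4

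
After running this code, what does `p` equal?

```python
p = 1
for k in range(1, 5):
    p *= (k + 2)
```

Let's trace through this code step by step.

Initialize: p = 1
Entering loop: for k in range(1, 5):

After execution: p = 360
360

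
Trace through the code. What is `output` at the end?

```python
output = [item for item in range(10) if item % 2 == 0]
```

Let's trace through this code step by step.

Initialize: output = [item for item in range(10) if item % 2 == 0]

After execution: output = [0, 2, 4, 6, 8]
[0, 2, 4, 6, 8]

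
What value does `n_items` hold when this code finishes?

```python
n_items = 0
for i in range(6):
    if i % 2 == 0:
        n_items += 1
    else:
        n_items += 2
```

Let's trace through this code step by step.

Initialize: n_items = 0
Entering loop: for i in range(6):

After execution: n_items = 9
9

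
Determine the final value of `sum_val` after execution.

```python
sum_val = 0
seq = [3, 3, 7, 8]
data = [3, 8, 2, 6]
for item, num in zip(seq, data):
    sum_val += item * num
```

Let's trace through this code step by step.

Initialize: sum_val = 0
Initialize: seq = [3, 3, 7, 8]
Initialize: data = [3, 8, 2, 6]
Entering loop: for item, num in zip(seq, data):

After execution: sum_val = 95
95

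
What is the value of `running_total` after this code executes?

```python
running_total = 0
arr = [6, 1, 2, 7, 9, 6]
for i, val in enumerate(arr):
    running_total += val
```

Let's trace through this code step by step.

Initialize: running_total = 0
Initialize: arr = [6, 1, 2, 7, 9, 6]
Entering loop: for i, val in enumerate(arr):

After execution: running_total = 31
31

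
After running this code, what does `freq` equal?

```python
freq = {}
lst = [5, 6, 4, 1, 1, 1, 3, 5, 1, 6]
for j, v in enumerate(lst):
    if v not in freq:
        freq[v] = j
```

Let's trace through this code step by step.

Initialize: freq = {}
Initialize: lst = [5, 6, 4, 1, 1, 1, 3, 5, 1, 6]
Entering loop: for j, v in enumerate(lst):

After execution: freq = {5: 0, 6: 1, 4: 2, 1: 3, 3: 6}
{5: 0, 6: 1, 4: 2, 1: 3, 3: 6}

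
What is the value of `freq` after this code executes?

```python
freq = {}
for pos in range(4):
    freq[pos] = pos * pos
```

Let's trace through this code step by step.

Initialize: freq = {}
Entering loop: for pos in range(4):

After execution: freq = {0: 0, 1: 1, 2: 4, 3: 9}
{0: 0, 1: 1, 2: 4, 3: 9}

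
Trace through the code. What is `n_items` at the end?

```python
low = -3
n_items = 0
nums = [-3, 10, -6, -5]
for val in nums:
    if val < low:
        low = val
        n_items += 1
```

Let's trace through this code step by step.

Initialize: low = -3
Initialize: n_items = 0
Initialize: nums = [-3, 10, -6, -5]
Entering loop: for val in nums:

After execution: n_items = 1
1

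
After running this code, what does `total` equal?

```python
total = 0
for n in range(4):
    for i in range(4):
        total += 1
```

Let's trace through this code step by step.

Initialize: total = 0
Entering loop: for n in range(4):

After execution: total = 16
16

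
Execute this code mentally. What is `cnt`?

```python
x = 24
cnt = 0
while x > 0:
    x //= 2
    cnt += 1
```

Let's trace through this code step by step.

Initialize: x = 24
Initialize: cnt = 0
Entering loop: while x > 0:

After execution: cnt = 5
5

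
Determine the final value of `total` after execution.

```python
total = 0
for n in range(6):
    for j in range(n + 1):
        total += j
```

Let's trace through this code step by step.

Initialize: total = 0
Entering loop: for n in range(6):

After execution: total = 35
35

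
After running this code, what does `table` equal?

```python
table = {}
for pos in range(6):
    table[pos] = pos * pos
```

Let's trace through this code step by step.

Initialize: table = {}
Entering loop: for pos in range(6):

After execution: table = {0: 0, 1: 1, 2: 4, 3: 9, 4: 16, 5: 25}
{0: 0, 1: 1, 2: 4, 3: 9, 4: 16, 5: 25}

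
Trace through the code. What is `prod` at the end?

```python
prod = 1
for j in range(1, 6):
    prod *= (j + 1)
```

Let's trace through this code step by step.

Initialize: prod = 1
Entering loop: for j in range(1, 6):

After execution: prod = 720
720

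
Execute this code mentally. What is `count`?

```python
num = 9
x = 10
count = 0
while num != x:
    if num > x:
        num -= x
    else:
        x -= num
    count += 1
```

Let's trace through this code step by step.

Initialize: num = 9
Initialize: x = 10
Initialize: count = 0
Entering loop: while num != x:

After execution: count = 9
9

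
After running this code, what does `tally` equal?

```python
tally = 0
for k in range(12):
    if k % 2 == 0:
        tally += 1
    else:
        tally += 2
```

Let's trace through this code step by step.

Initialize: tally = 0
Entering loop: for k in range(12):

After execution: tally = 18
18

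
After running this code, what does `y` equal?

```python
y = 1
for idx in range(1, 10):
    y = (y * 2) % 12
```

Let's trace through this code step by step.

Initialize: y = 1
Entering loop: for idx in range(1, 10):

After execution: y = 8
8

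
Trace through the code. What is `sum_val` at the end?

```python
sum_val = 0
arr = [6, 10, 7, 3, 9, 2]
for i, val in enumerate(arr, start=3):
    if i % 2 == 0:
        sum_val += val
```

Let's trace through this code step by step.

Initialize: sum_val = 0
Initialize: arr = [6, 10, 7, 3, 9, 2]
Entering loop: for i, val in enumerate(arr, start=3):

After execution: sum_val = 15
15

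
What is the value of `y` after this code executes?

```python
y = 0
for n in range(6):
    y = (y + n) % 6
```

Let's trace through this code step by step.

Initialize: y = 0
Entering loop: for n in range(6):

After execution: y = 3
3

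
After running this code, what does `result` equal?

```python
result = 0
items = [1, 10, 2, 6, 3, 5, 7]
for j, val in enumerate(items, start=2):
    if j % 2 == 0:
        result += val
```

Let's trace through this code step by step.

Initialize: result = 0
Initialize: items = [1, 10, 2, 6, 3, 5, 7]
Entering loop: for j, val in enumerate(items, start=2):

After execution: result = 13
13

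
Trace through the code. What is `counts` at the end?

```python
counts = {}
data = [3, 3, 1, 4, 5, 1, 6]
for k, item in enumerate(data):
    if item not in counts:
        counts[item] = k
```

Let's trace through this code step by step.

Initialize: counts = {}
Initialize: data = [3, 3, 1, 4, 5, 1, 6]
Entering loop: for k, item in enumerate(data):

After execution: counts = {3: 0, 1: 2, 4: 3, 5: 4, 6: 6}
{3: 0, 1: 2, 4: 3, 5: 4, 6: 6}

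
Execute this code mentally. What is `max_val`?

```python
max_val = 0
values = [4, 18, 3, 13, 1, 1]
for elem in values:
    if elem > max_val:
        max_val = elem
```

Let's trace through this code step by step.

Initialize: max_val = 0
Initialize: values = [4, 18, 3, 13, 1, 1]
Entering loop: for elem in values:

After execution: max_val = 18
18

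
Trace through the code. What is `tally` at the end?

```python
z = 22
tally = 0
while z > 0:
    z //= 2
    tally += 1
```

Let's trace through this code step by step.

Initialize: z = 22
Initialize: tally = 0
Entering loop: while z > 0:

After execution: tally = 5
5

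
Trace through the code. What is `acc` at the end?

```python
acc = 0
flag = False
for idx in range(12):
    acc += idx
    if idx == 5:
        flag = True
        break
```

Let's trace through this code step by step.

Initialize: acc = 0
Initialize: flag = False
Entering loop: for idx in range(12):

After execution: acc = 15
15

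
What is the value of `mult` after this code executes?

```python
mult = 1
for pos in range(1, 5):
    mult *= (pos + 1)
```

Let's trace through this code step by step.

Initialize: mult = 1
Entering loop: for pos in range(1, 5):

After execution: mult = 120
120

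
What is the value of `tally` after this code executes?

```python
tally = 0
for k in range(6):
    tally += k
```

Let's trace through this code step by step.

Initialize: tally = 0
Entering loop: for k in range(6):

After execution: tally = 15
15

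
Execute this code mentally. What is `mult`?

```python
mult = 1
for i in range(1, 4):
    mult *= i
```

Let's trace through this code step by step.

Initialize: mult = 1
Entering loop: for i in range(1, 4):

After execution: mult = 6
6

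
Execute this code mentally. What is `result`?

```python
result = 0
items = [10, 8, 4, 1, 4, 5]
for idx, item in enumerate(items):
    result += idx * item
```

Let's trace through this code step by step.

Initialize: result = 0
Initialize: items = [10, 8, 4, 1, 4, 5]
Entering loop: for idx, item in enumerate(items):

After execution: result = 60
60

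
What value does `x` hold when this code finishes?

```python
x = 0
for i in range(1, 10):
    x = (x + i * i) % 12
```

Let's trace through this code step by step.

Initialize: x = 0
Entering loop: for i in range(1, 10):

After execution: x = 9
9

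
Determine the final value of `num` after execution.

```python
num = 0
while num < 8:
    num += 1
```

Let's trace through this code step by step.

Initialize: num = 0
Entering loop: while num < 8:

After execution: num = 8
8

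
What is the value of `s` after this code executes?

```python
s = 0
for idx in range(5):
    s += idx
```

Let's trace through this code step by step.

Initialize: s = 0
Entering loop: for idx in range(5):

After execution: s = 10
10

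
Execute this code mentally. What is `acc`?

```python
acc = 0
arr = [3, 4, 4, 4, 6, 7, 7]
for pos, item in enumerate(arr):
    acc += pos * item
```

Let's trace through this code step by step.

Initialize: acc = 0
Initialize: arr = [3, 4, 4, 4, 6, 7, 7]
Entering loop: for pos, item in enumerate(arr):

After execution: acc = 125
125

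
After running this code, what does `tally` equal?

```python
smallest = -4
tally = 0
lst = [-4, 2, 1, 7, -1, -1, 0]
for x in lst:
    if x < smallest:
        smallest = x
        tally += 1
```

Let's trace through this code step by step.

Initialize: smallest = -4
Initialize: tally = 0
Initialize: lst = [-4, 2, 1, 7, -1, -1, 0]
Entering loop: for x in lst:

After execution: tally = 0
0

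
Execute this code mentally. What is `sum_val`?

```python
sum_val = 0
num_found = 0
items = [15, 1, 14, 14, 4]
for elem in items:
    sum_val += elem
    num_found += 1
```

Let's trace through this code step by step.

Initialize: sum_val = 0
Initialize: num_found = 0
Initialize: items = [15, 1, 14, 14, 4]
Entering loop: for elem in items:

After execution: sum_val = 48
48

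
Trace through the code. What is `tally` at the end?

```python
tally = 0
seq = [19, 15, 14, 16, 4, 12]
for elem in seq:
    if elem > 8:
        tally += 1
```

Let's trace through this code step by step.

Initialize: tally = 0
Initialize: seq = [19, 15, 14, 16, 4, 12]
Entering loop: for elem in seq:

After execution: tally = 5
5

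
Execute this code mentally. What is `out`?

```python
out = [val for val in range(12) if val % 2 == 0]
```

Let's trace through this code step by step.

Initialize: out = [val for val in range(12) if val % 2 == 0]

After execution: out = [0, 2, 4, 6, 8, 10]
[0, 2, 4, 6, 8, 10]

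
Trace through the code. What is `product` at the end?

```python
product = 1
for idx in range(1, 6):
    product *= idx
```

Let's trace through this code step by step.

Initialize: product = 1
Entering loop: for idx in range(1, 6):

After execution: product = 120
120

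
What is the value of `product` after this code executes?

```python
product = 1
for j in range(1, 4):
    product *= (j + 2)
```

Let's trace through this code step by step.

Initialize: product = 1
Entering loop: for j in range(1, 4):

After execution: product = 60
60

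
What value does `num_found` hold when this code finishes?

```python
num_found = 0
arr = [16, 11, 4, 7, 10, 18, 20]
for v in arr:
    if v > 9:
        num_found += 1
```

Let's trace through this code step by step.

Initialize: num_found = 0
Initialize: arr = [16, 11, 4, 7, 10, 18, 20]
Entering loop: for v in arr:

After execution: num_found = 5
5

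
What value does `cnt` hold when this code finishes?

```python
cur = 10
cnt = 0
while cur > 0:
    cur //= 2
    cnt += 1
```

Let's trace through this code step by step.

Initialize: cur = 10
Initialize: cnt = 0
Entering loop: while cur > 0:

After execution: cnt = 4
4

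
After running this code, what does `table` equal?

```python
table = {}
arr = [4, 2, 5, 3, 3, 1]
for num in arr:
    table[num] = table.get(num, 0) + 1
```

Let's trace through this code step by step.

Initialize: table = {}
Initialize: arr = [4, 2, 5, 3, 3, 1]
Entering loop: for num in arr:

After execution: table = {4: 1, 2: 1, 5: 1, 3: 2, 1: 1}
{4: 1, 2: 1, 5: 1, 3: 2, 1: 1}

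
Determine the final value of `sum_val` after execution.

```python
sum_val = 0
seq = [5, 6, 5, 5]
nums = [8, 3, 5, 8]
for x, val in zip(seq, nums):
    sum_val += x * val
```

Let's trace through this code step by step.

Initialize: sum_val = 0
Initialize: seq = [5, 6, 5, 5]
Initialize: nums = [8, 3, 5, 8]
Entering loop: for x, val in zip(seq, nums):

After execution: sum_val = 123
123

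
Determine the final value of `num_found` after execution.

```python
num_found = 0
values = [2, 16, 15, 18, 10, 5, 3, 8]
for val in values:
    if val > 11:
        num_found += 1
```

Let's trace through this code step by step.

Initialize: num_found = 0
Initialize: values = [2, 16, 15, 18, 10, 5, 3, 8]
Entering loop: for val in values:

After execution: num_found = 3
3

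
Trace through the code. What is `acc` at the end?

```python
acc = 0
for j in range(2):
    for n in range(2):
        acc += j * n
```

Let's trace through this code step by step.

Initialize: acc = 0
Entering loop: for j in range(2):

After execution: acc = 1
1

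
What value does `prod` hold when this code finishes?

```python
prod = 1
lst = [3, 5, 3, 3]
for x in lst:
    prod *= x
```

Let's trace through this code step by step.

Initialize: prod = 1
Initialize: lst = [3, 5, 3, 3]
Entering loop: for x in lst:

After execution: prod = 135
135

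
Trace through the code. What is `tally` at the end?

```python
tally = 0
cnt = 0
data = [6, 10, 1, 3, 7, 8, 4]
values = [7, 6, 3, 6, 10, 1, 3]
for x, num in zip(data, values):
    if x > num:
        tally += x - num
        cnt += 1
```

Let's trace through this code step by step.

Initialize: tally = 0
Initialize: cnt = 0
Initialize: data = [6, 10, 1, 3, 7, 8, 4]
Initialize: values = [7, 6, 3, 6, 10, 1, 3]
Entering loop: for x, num in zip(data, values):

After execution: tally = 12
12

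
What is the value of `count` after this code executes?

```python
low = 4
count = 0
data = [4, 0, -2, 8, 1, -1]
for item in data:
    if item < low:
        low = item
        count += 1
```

Let's trace through this code step by step.

Initialize: low = 4
Initialize: count = 0
Initialize: data = [4, 0, -2, 8, 1, -1]
Entering loop: for item in data:

After execution: count = 2
2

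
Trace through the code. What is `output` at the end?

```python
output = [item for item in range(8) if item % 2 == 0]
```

Let's trace through this code step by step.

Initialize: output = [item for item in range(8) if item % 2 == 0]

After execution: output = [0, 2, 4, 6]
[0, 2, 4, 6]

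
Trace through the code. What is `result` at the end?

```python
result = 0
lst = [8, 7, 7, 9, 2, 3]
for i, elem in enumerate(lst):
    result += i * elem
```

Let's trace through this code step by step.

Initialize: result = 0
Initialize: lst = [8, 7, 7, 9, 2, 3]
Entering loop: for i, elem in enumerate(lst):

After execution: result = 71
71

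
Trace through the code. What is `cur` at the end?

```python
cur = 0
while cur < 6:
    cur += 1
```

Let's trace through this code step by step.

Initialize: cur = 0
Entering loop: while cur < 6:

After execution: cur = 6
6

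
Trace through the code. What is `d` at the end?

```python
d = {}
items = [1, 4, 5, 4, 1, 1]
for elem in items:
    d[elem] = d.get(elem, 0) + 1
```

Let's trace through this code step by step.

Initialize: d = {}
Initialize: items = [1, 4, 5, 4, 1, 1]
Entering loop: for elem in items:

After execution: d = {1: 3, 4: 2, 5: 1}
{1: 3, 4: 2, 5: 1}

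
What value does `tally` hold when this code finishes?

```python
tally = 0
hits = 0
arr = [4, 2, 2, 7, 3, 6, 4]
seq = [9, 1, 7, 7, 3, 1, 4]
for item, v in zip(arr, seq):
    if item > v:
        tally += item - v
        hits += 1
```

Let's trace through this code step by step.

Initialize: tally = 0
Initialize: hits = 0
Initialize: arr = [4, 2, 2, 7, 3, 6, 4]
Initialize: seq = [9, 1, 7, 7, 3, 1, 4]
Entering loop: for item, v in zip(arr, seq):

After execution: tally = 6
6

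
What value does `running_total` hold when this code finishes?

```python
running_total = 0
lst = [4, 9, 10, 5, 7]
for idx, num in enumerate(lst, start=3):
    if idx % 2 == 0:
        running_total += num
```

Let's trace through this code step by step.

Initialize: running_total = 0
Initialize: lst = [4, 9, 10, 5, 7]
Entering loop: for idx, num in enumerate(lst, start=3):

After execution: running_total = 14
14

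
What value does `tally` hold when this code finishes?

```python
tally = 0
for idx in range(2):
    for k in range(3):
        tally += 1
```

Let's trace through this code step by step.

Initialize: tally = 0
Entering loop: for idx in range(2):

After execution: tally = 6
6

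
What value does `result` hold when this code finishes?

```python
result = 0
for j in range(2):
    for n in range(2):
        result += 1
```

Let's trace through this code step by step.

Initialize: result = 0
Entering loop: for j in range(2):

After execution: result = 4
4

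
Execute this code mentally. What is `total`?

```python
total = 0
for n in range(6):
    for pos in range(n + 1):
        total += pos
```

Let's trace through this code step by step.

Initialize: total = 0
Entering loop: for n in range(6):

After execution: total = 35
35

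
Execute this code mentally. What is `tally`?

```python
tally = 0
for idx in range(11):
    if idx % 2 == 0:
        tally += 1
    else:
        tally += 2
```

Let's trace through this code step by step.

Initialize: tally = 0
Entering loop: for idx in range(11):

After execution: tally = 16
16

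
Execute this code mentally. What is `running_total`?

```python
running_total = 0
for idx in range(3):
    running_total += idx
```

Let's trace through this code step by step.

Initialize: running_total = 0
Entering loop: for idx in range(3):

After execution: running_total = 3
3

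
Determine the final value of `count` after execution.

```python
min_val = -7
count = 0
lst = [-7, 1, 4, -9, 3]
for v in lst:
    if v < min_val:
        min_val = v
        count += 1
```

Let's trace through this code step by step.

Initialize: min_val = -7
Initialize: count = 0
Initialize: lst = [-7, 1, 4, -9, 3]
Entering loop: for v in lst:

After execution: count = 1
1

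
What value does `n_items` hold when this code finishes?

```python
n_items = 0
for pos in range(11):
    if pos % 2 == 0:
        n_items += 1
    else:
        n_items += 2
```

Let's trace through this code step by step.

Initialize: n_items = 0
Entering loop: for pos in range(11):

After execution: n_items = 16
16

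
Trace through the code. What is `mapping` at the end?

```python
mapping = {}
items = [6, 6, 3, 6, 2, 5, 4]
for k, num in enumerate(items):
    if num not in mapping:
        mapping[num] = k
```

Let's trace through this code step by step.

Initialize: mapping = {}
Initialize: items = [6, 6, 3, 6, 2, 5, 4]
Entering loop: for k, num in enumerate(items):

After execution: mapping = {6: 0, 3: 2, 2: 4, 5: 5, 4: 6}
{6: 0, 3: 2, 2: 4, 5: 5, 4: 6}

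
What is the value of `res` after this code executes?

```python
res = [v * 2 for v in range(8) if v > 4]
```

Let's trace through this code step by step.

Initialize: res = [v * 2 for v in range(8) if v > 4]

After execution: res = [10, 12, 14]
[10, 12, 14]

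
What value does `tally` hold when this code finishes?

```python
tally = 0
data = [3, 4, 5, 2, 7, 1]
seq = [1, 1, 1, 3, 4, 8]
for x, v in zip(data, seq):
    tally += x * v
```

Let's trace through this code step by step.

Initialize: tally = 0
Initialize: data = [3, 4, 5, 2, 7, 1]
Initialize: seq = [1, 1, 1, 3, 4, 8]
Entering loop: for x, v in zip(data, seq):

After execution: tally = 54
54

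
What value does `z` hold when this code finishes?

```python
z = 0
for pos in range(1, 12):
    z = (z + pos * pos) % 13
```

Let's trace through this code step by step.

Initialize: z = 0
Entering loop: for pos in range(1, 12):

After execution: z = 12
12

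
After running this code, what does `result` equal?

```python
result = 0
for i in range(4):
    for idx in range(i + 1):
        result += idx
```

Let's trace through this code step by step.

Initialize: result = 0
Entering loop: for i in range(4):

After execution: result = 10
10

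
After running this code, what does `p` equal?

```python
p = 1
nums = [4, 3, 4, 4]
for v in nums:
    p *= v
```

Let's trace through this code step by step.

Initialize: p = 1
Initialize: nums = [4, 3, 4, 4]
Entering loop: for v in nums:

After execution: p = 192
192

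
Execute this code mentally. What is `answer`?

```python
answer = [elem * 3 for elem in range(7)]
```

Let's trace through this code step by step.

Initialize: answer = [elem * 3 for elem in range(7)]

After execution: answer = [0, 3, 6, 9, 12, 15, 18]
[0, 3, 6, 9, 12, 15, 18]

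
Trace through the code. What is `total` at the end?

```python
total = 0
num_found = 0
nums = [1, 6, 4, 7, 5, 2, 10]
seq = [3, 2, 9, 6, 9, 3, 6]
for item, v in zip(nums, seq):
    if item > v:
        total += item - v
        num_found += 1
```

Let's trace through this code step by step.

Initialize: total = 0
Initialize: num_found = 0
Initialize: nums = [1, 6, 4, 7, 5, 2, 10]
Initialize: seq = [3, 2, 9, 6, 9, 3, 6]
Entering loop: for item, v in zip(nums, seq):

After execution: total = 9
9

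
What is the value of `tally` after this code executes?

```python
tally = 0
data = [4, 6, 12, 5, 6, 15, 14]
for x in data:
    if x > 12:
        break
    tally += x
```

Let's trace through this code step by step.

Initialize: tally = 0
Initialize: data = [4, 6, 12, 5, 6, 15, 14]
Entering loop: for x in data:

After execution: tally = 33
33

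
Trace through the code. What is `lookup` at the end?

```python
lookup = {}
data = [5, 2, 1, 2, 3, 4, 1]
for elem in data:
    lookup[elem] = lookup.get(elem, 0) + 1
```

Let's trace through this code step by step.

Initialize: lookup = {}
Initialize: data = [5, 2, 1, 2, 3, 4, 1]
Entering loop: for elem in data:

After execution: lookup = {5: 1, 2: 2, 1: 2, 3: 1, 4: 1}
{5: 1, 2: 2, 1: 2, 3: 1, 4: 1}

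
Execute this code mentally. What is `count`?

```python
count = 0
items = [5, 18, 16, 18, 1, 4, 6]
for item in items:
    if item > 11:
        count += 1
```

Let's trace through this code step by step.

Initialize: count = 0
Initialize: items = [5, 18, 16, 18, 1, 4, 6]
Entering loop: for item in items:

After execution: count = 3
3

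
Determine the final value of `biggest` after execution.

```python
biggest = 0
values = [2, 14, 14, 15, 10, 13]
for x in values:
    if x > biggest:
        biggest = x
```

Let's trace through this code step by step.

Initialize: biggest = 0
Initialize: values = [2, 14, 14, 15, 10, 13]
Entering loop: for x in values:

After execution: biggest = 15
15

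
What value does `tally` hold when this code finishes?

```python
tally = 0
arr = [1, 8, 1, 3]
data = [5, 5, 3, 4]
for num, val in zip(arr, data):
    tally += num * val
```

Let's trace through this code step by step.

Initialize: tally = 0
Initialize: arr = [1, 8, 1, 3]
Initialize: data = [5, 5, 3, 4]
Entering loop: for num, val in zip(arr, data):

After execution: tally = 60
60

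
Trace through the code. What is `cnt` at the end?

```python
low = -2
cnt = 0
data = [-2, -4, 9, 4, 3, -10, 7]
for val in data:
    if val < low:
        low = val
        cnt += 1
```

Let's trace through this code step by step.

Initialize: low = -2
Initialize: cnt = 0
Initialize: data = [-2, -4, 9, 4, 3, -10, 7]
Entering loop: for val in data:

After execution: cnt = 2
2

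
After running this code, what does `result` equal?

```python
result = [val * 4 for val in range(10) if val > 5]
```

Let's trace through this code step by step.

Initialize: result = [val * 4 for val in range(10) if val > 5]

After execution: result = [24, 28, 32, 36]
[24, 28, 32, 36]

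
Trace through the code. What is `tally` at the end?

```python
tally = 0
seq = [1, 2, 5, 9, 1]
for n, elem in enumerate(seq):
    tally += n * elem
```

Let's trace through this code step by step.

Initialize: tally = 0
Initialize: seq = [1, 2, 5, 9, 1]
Entering loop: for n, elem in enumerate(seq):

After execution: tally = 43
43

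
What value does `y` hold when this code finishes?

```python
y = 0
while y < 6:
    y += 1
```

Let's trace through this code step by step.

Initialize: y = 0
Entering loop: while y < 6:

After execution: y = 6
6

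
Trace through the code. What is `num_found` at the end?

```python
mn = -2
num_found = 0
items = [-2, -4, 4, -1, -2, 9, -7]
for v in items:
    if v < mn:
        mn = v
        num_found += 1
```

Let's trace through this code step by step.

Initialize: mn = -2
Initialize: num_found = 0
Initialize: items = [-2, -4, 4, -1, -2, 9, -7]
Entering loop: for v in items:

After execution: num_found = 2
2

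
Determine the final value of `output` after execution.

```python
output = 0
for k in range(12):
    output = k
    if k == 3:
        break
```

Let's trace through this code step by step.

Initialize: output = 0
Entering loop: for k in range(12):

After execution: output = 3
3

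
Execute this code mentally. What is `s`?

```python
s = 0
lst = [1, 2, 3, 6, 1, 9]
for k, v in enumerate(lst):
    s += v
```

Let's trace through this code step by step.

Initialize: s = 0
Initialize: lst = [1, 2, 3, 6, 1, 9]
Entering loop: for k, v in enumerate(lst):

After execution: s = 22
22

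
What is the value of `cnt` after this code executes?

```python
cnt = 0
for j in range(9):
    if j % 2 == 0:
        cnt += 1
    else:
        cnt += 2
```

Let's trace through this code step by step.

Initialize: cnt = 0
Entering loop: for j in range(9):

After execution: cnt = 13
13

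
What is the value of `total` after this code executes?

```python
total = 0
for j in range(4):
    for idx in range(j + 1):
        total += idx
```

Let's trace through this code step by step.

Initialize: total = 0
Entering loop: for j in range(4):

After execution: total = 10
10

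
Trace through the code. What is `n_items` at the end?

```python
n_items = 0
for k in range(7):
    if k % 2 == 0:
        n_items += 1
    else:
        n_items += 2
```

Let's trace through this code step by step.

Initialize: n_items = 0
Entering loop: for k in range(7):

After execution: n_items = 10
10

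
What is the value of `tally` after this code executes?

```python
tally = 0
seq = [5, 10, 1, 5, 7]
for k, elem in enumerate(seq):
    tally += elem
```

Let's trace through this code step by step.

Initialize: tally = 0
Initialize: seq = [5, 10, 1, 5, 7]
Entering loop: for k, elem in enumerate(seq):

After execution: tally = 28
28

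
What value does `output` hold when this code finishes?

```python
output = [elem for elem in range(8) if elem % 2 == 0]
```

Let's trace through this code step by step.

Initialize: output = [elem for elem in range(8) if elem % 2 == 0]

After execution: output = [0, 2, 4, 6]
[0, 2, 4, 6]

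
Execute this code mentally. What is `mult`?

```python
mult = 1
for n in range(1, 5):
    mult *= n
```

Let's trace through this code step by step.

Initialize: mult = 1
Entering loop: for n in range(1, 5):

After execution: mult = 24
24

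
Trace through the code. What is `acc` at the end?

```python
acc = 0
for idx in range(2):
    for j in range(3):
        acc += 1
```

Let's trace through this code step by step.

Initialize: acc = 0
Entering loop: for idx in range(2):

After execution: acc = 6
6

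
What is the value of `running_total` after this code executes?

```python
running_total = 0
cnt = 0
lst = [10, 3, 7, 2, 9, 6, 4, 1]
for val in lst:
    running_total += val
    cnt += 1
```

Let's trace through this code step by step.

Initialize: running_total = 0
Initialize: cnt = 0
Initialize: lst = [10, 3, 7, 2, 9, 6, 4, 1]
Entering loop: for val in lst:

After execution: running_total = 42
42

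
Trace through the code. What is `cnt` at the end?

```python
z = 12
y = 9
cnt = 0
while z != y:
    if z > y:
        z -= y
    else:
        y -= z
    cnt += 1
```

Let's trace through this code step by step.

Initialize: z = 12
Initialize: y = 9
Initialize: cnt = 0
Entering loop: while z != y:

After execution: cnt = 3
3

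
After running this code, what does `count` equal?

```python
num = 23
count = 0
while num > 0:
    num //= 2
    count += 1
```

Let's trace through this code step by step.

Initialize: num = 23
Initialize: count = 0
Entering loop: while num > 0:

After execution: count = 5
5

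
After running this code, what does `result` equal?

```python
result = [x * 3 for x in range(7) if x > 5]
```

Let's trace through this code step by step.

Initialize: result = [x * 3 for x in range(7) if x > 5]

After execution: result = [18]
[18]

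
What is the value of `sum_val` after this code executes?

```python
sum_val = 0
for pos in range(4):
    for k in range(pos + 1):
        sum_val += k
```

Let's trace through this code step by step.

Initialize: sum_val = 0
Entering loop: for pos in range(4):

After execution: sum_val = 10
10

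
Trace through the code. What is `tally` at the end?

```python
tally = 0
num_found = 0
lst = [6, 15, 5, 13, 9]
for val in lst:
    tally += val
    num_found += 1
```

Let's trace through this code step by step.

Initialize: tally = 0
Initialize: num_found = 0
Initialize: lst = [6, 15, 5, 13, 9]
Entering loop: for val in lst:

After execution: tally = 48
48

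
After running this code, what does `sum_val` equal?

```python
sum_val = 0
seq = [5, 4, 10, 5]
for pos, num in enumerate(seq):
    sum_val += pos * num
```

Let's trace through this code step by step.

Initialize: sum_val = 0
Initialize: seq = [5, 4, 10, 5]
Entering loop: for pos, num in enumerate(seq):

After execution: sum_val = 39
39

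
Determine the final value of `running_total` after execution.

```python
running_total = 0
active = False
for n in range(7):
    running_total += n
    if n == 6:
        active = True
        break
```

Let's trace through this code step by step.

Initialize: running_total = 0
Initialize: active = False
Entering loop: for n in range(7):

After execution: running_total = 21
21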